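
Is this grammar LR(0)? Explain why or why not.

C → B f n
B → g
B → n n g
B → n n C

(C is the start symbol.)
No. Reduce-reduce conflict: [B → g .] and [B → n n g .]

A grammar is LR(0) if no state in the canonical LR(0) collection has:
  - both a shift item (dot before a terminal) and a complete item (shift-reduce conflict), or
  - two or more complete items (reduce-reduce conflict; the accept item [C' → C .] counts as a complete item here).

Augment with C' → C and build the canonical LR(0) collection (I0 = CLOSURE({[C' → . C]}), then GOTO on every symbol after a dot until no new states appear). It has 10 states:
  I0: { [B → . g], [B → . n n C], [B → . n n g], [C → . B f n], [C' → . C] }  — shift
  I1: { [C → B . f n] }  — shift
  I2: { [C' → C .] }  — accept
  I3: { [B → g .] }  — reduce
  I4: { [B → n . n C], [B → n . n g] }  — shift
  I5: { [B → . g], [B → . n n C], [B → . n n g], [B → n n . C], [B → n n . g], [C → . B f n] }  — shift
  I6: { [B → n n C .] }  — reduce
  I7: { [B → g .], [B → n n g .] }  — 2 reduces
  I8: { [C → B f . n] }  — shift
  I9: { [C → B f n .] }  — reduce

Conflict in state I7:
  Reduce-reduce conflict: [B → g .] and [B → n n g .]
So the grammar is NOT LR(0).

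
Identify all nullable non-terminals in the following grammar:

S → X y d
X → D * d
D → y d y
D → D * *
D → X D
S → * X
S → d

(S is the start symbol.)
There are no ε-productions, so no non-terminal can derive ε.
No non-terminals are nullable.

Answer: None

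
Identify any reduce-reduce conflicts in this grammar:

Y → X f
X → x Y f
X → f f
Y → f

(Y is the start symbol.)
A reduce-reduce conflict occurs when an LR(0) state has two complete items [A → α .] and [B → β .] — both call for a reduction, and with no lookahead the parser cannot choose between them.

Augment with Y' → Y and build the canonical LR(0) collection (I0 = CLOSURE({[Y' → . Y]}), then GOTO on every symbol after a dot until no new states appear). It has 9 states:
  I0: { [X → . f f], [X → . x Y f], [Y → . X f], [Y → . f], [Y' → . Y] }  — shift
  I1: { [Y → X . f] }  — shift
  I2: { [Y' → Y .] }  — accept
  I3: { [X → f . f], [Y → f .] }  — shift, reduce
  I4: { [X → . f f], [X → . x Y f], [X → x . Y f], [Y → . X f], [Y → . f] }  — shift
  I5: { [X → x Y . f] }  — shift
  I6: { [X → x Y f .] }  — reduce
  I7: { [X → f f .] }  — reduce
  I8: { [Y → X f .] }  — reduce

No state contains more than one complete item.

Answer: No reduce-reduce conflicts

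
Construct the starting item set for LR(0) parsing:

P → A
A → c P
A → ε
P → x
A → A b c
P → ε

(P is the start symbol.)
First, augment the grammar with P' → P
I₀ = CLOSURE({ [P' → . P] }):
  [P' → . P] has the dot before P: add [P → . A], [P → . x], [P → .]
  [P → . A] has the dot before A: add [A → . c P], [A → .], [A → . A b c]
No further items can be added.

I₀ = { [A → . A b c], [A → . c P], [A → .], [P → . A], [P → . x], [P → .], [P' → . P] }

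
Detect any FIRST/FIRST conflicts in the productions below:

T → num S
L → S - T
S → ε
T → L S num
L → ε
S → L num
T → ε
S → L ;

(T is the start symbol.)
A FIRST/FIRST conflict occurs when two productions N → α and N → β for the same non-terminal have FIRST(α) ∩ FIRST(β) ≠ ∅ (with ε ∈ FIRST of a nullable right-hand side, so two nullable alternatives also conflict).

FIRST sets of the non-terminals at (or reachable through a nullable prefix from) the front of some alternative:
  FIRST(L) = { '-', ';', 'num', ε }
  FIRST(S) = { '-', ';', 'num', ε }

Productions for T:
  T → num S: FIRST = { 'num' }
  T → L S num: FIRST = { '-', ';', 'num' }
  T → ε: FIRST = { ε }
Productions for L:
  L → S - T: FIRST = { '-', ';', 'num' }
  L → ε: FIRST = { ε }
Productions for S:
  S → ε: FIRST = { ε }
  S → L num: FIRST = { '-', ';', 'num' }
  S → L ;: FIRST = { '-', ';', 'num' }

Conflict for T: T → num S and T → L S num
  Overlap: { 'num' }
Conflict for S: S → L num and S → L ;
  Overlap: { '-', ';', 'num' }

Answer: Yes. T → num S / T → L S num on { 'num' }; S → L num / S → L ';' on { '-', ';', 'num' }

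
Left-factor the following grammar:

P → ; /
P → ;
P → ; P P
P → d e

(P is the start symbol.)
Left-factoring transforms A → αβ₁ | αβ₂ into A → αA' and A' → β₁ | β₂
(α is the longest common prefix among the alternatives). Repeat until
no nonterminal has two alternatives with a common prefix.

Round 1: P has alternatives sharing prefix ';'. Introduce P': P → ; P'
  Add: P' → /
  Add: P' → ε
  Add: P' → P P

No remaining common prefixes — done.

Resulting grammar:
P → ; P'
P' → /
P' → ε
P' → P P
P → d e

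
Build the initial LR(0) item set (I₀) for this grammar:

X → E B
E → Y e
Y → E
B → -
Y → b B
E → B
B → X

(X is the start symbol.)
First, augment the grammar with X' → X
I₀ = CLOSURE({ [X' → . X] }):
  [X' → . X] has the dot before X: add [X → . E B]
  [X → . E B] has the dot before E: add [E → . Y e], [E → . B]
  [E → . Y e] has the dot before Y: add [Y → . E], [Y → . b B]
  [E → . B] has the dot before B: add [B → . -], [B → . X]
No further items can be added.

I₀ = { [B → . -], [B → . X], [E → . B], [E → . Y e], [X → . E B], [X' → . X], [Y → . E], [Y → . b B] }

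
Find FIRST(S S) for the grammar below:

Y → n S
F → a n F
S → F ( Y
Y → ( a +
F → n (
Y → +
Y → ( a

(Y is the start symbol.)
FIRST sets of the non-terminals involved (from the grammar, by fixed-point iteration):
  FIRST(S) = { 'a', 'n' }

To compute FIRST(S S), process the symbols left to right:
Symbol S is a non-terminal. Add FIRST(S) \ {ε} = { 'a', 'n' }
S is not nullable (ε ∉ FIRST(S)), so stop here.
FIRST(S S) = { 'a', 'n' }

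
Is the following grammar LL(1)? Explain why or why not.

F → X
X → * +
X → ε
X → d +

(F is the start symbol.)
Yes, the grammar is LL(1).

Relevant sets:
  FOLLOW(X) = { $ }

For X:
  PREDICT(X → '*' '+') = { '*' }
  PREDICT(X → ε) = { $ }
  PREDICT(X → d '+') = { 'd' }
F has a single production, so nothing to check there.

All predict sets are disjoint. The grammar IS LL(1).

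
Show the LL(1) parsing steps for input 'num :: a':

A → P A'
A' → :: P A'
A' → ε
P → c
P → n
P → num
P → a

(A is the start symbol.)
LL(1) parsing maintains a stack (initially the start symbol over $) and the input. At each step: if the stack top is a terminal, match it against the current input token; if it is a non-terminal N, replace it with the RHS of M[N, lookahead] (the unique production whose predict set contains the lookahead).

Stack is shown with the top on the left.

Stack      Input       Action
-----------------------------
A $        num :: a $  output A → P A'
P A' $     num :: a $  output P → num
num A' $   num :: a $  match 'num'
A' $       :: a $      output A' → :: P A'
:: P A' $  :: a $      match '::'
P A' $     a $         output P → a
a A' $     a $         match 'a'
A' $       $           output A' → ε
$          $           accept

The string is accepted.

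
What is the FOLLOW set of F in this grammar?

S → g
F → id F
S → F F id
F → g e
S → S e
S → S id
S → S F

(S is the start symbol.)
To compute FOLLOW(F), find every occurrence of F on a right-hand side N → α F β: add FIRST(β) \ {ε}, and if β is empty or nullable also add FOLLOW(N). Iterate to a fixed point.

In F → id F: F is at the end; this adds FOLLOW(F) to itself — nothing new
In S → F F id: F is followed by F id, add FIRST(F id) \ {ε} = { 'g', 'id' }
In S → F F id: F is followed by id, add FIRST(id) \ {ε} = { 'id' }
In S → S F: F is at the end, add FOLLOW(S)

The FOLLOW sets referred to above (computed the same way, to a fixed point):
  FOLLOW(S) = { $, 'e', 'g', 'id' }

Taking the union: FOLLOW(F) = { $, 'e', 'g', 'id' }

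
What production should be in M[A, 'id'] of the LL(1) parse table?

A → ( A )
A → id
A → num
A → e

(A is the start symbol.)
A → id

To find M[A, 'id'], we find productions for A where 'id' is in the predict set (PREDICT(N → α) = (FIRST(α) \ {ε}) ∪ (FOLLOW(N) if α ⇒* ε)).

A → ( A ): PREDICT = { '(' }
A → id: PREDICT = { 'id' }
  'id' is in predict set, so this production goes in M[A, 'id']
A → num: PREDICT = { 'num' }
A → e: PREDICT = { 'e' }

M[A, 'id'] = A → id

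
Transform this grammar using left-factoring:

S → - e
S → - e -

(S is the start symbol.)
S → - e S'
S' → ε
S' → -

Left-factoring transforms A → αβ₁ | αβ₂ into A → αA' and A' → β₁ | β₂
(α is the longest common prefix among the alternatives). Repeat until
no nonterminal has two alternatives with a common prefix.

Round 1: S has alternatives sharing prefix '- e'. Introduce S': S → - e S'
  Add: S' → ε
  Add: S' → -

No remaining common prefixes — done.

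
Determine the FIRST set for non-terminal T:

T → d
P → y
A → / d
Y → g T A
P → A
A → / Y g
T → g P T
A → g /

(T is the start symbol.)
{ 'd', 'g' }

To compute FIRST(T), examine every production with T on the left-hand side, reading each right-hand side left to right until a non-nullable symbol is reached.

From T → d:
  - d is a terminal: add 'd' and stop
From T → g P T:
  - g is a terminal: add 'g' and stop

Collecting: FIRST(T) = { 'd', 'g' }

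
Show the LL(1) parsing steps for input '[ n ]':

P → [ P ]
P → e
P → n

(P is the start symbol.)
LL(1) parsing maintains a stack (initially the start symbol over $) and the input. At each step: if the stack top is a terminal, match it against the current input token; if it is a non-terminal N, replace it with the RHS of M[N, lookahead] (the unique production whose predict set contains the lookahead).

Stack is shown with the top on the left.

Stack    Input    Action
------------------------
P $      [ n ] $  output P → [ P ]
[ P ] $  [ n ] $  match '['
P ] $    n ] $    output P → n
n ] $    n ] $    match 'n'
] $      ] $      match ']'
$        $        accept

The string is accepted.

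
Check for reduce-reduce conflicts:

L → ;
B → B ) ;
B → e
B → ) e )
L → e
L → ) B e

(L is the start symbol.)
A reduce-reduce conflict occurs when an LR(0) state has two complete items [A → α .] and [B → β .] — both call for a reduction, and with no lookahead the parser cannot choose between them.

Augment with L' → L and build the canonical LR(0) collection (I0 = CLOSURE({[L' → . L]}), then GOTO on every symbol after a dot until no new states appear). It has 13 states:
  I0: { [L → . ) B e], [L → . ;], [L → . e], [L' → . L] }  — shift
  I1: { [B → . ) e )], [B → . B ) ;], [B → . e], [L → ) . B e] }  — shift
  I2: { [L → ; .] }  — reduce
  I3: { [L' → L .] }  — accept
  I4: { [L → e .] }  — reduce
  I5: { [B → ) . e )] }  — shift
  I6: { [B → B . ) ;], [L → ) B . e] }  — shift
  I7: { [B → e .] }  — reduce
  I8: { [B → B ) . ;] }  — shift
  I9: { [L → ) B e .] }  — reduce
  I10: { [B → B ) ; .] }  — reduce
  I11: { [B → ) e . )] }  — shift
  I12: { [B → ) e ) .] }  — reduce

No state contains more than one complete item.

Answer: No reduce-reduce conflicts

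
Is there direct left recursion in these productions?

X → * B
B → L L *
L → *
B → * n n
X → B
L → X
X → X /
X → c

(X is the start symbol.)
Direct left recursion occurs when N → N α for some non-terminal N (the right-hand side begins with the left-hand side itself).

X → * B: starts with '*'
B → L L *: starts with L
L → *: starts with '*'
B → * n n: starts with '*'
X → B: starts with B
L → X: starts with X
X → X /: LEFT RECURSIVE (starts with X)
X → c: starts with c

The grammar has direct left recursion on: X.

Answer: Yes, X is left-recursive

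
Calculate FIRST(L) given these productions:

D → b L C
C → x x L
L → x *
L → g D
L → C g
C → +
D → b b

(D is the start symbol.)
To compute FIRST(L), examine every production with L on the left-hand side, reading each right-hand side left to right until a non-nullable symbol is reached.

FIRST sets of the other non-terminals involved (by the same procedure, iterated to a fixed point):
  FIRST(C) = { '+', 'x' }

From L → x *:
  - x is a terminal: add 'x' and stop
From L → g D:
  - g is a terminal: add 'g' and stop
From L → C g:
  - C is a non-terminal: add FIRST(C) \ {ε} = { '+', 'x' }
    C is not nullable, so stop

Collecting: FIRST(L) = { '+', 'g', 'x' }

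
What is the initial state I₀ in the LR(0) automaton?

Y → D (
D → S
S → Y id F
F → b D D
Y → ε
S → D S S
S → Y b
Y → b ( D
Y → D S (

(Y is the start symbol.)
{ [D → . S], [S → . D S S], [S → . Y b], [S → . Y id F], [Y → . D (], [Y → . D S (], [Y → . b ( D], [Y → .], [Y' → . Y] }

First, augment the grammar with Y' → Y
I₀ = CLOSURE({ [Y' → . Y] }):
  [Y' → . Y] has the dot before Y: add [Y → . D (], [Y → .], [Y → . b ( D], [Y → . D S (]
  [Y → . D (] has the dot before D: add [D → . S]
  [D → . S] has the dot before S: add [S → . Y id F], [S → . D S S], [S → . Y b]
No further items can be added.

I₀ = { [D → . S], [S → . D S S], [S → . Y b], [S → . Y id F], [Y → . D (], [Y → . D S (], [Y → . b ( D], [Y → .], [Y' → . Y] }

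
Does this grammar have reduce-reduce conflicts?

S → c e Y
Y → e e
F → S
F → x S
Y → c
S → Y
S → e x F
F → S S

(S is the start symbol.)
A reduce-reduce conflict occurs when an LR(0) state has two complete items [A → α .] and [B → β .] — both call for a reduction, and with no lookahead the parser cannot choose between them.

Augment with S' → S and build the canonical LR(0) collection (I0 = CLOSURE({[S' → . S]}), then GOTO on every symbol after a dot until no new states appear). It has 16 states:
  I0: { [S → . Y], [S → . c e Y], [S → . e x F], [S' → . S], [Y → . c], [Y → . e e] }  — shift
  I1: { [S' → S .] }  — accept
  I2: { [S → Y .] }  — reduce
  I3: { [S → c . e Y], [Y → c .] }  — shift, reduce
  I4: { [S → e . x F], [Y → e . e] }  — shift
  I5: { [Y → e e .] }  — reduce
  I6: { [F → . S S], [F → . S], [F → . x S], [S → . Y], [S → . c e Y], [S → . e x F], [S → e x . F], [Y → . c], [Y → . e e] }  — shift
  I7: { [S → e x F .] }  — reduce
  I8: { [F → S . S], [F → S .], [S → . Y], [S → . c e Y], [S → . e x F], [Y → . c], [Y → . e e] }  — shift, reduce
  I9: { [F → x . S], [S → . Y], [S → . c e Y], [S → . e x F], [Y → . c], [Y → . e e] }  — shift
  I10: { [F → x S .] }  — reduce
  I11: { [F → S S .] }  — reduce
  I12: { [S → c e . Y], [Y → . c], [Y → . e e] }  — shift
  I13: { [S → c e Y .] }  — reduce
  I14: { [Y → c .] }  — reduce
  I15: { [Y → e . e] }  — shift

No state contains more than one complete item.

Answer: No reduce-reduce conflicts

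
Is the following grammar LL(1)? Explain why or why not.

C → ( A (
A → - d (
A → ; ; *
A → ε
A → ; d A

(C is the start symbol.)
No. Predict set conflict for A: { ';' }

A grammar is LL(1) if for each non-terminal N with multiple productions, the predict sets of those productions are pairwise disjoint, where PREDICT(N → α) = (FIRST(α) \ {ε}) ∪ (FOLLOW(N) if α ⇒* ε).

Relevant sets:
  FOLLOW(A) = { '(' }

For A:
  PREDICT(A → '-' d '(') = { '-' }
  PREDICT(A → ';' ';' '*') = { ';' }
  PREDICT(A → ε) = { '(' }
  PREDICT(A → ';' d A) = { ';' }
C has a single production, so nothing to check there.

Conflict found: Predict set conflict for A: { ';' }
The grammar is NOT LL(1).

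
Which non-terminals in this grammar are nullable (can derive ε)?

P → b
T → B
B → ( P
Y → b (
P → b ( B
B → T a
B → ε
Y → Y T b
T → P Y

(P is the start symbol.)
A non-terminal is nullable if it can derive ε (the empty string): either it has an ε-production, or it has a production whose right-hand side consists entirely of nullable non-terminals.

ε-productions: B → ε
So B is immediately nullable.
T → B: every symbol on the right is nullable, so T is nullable too.
No further non-terminal can be added: every production for the remaining non-terminals contains a terminal or a non-nullable non-terminal.
Nullable = { 'B', 'T' }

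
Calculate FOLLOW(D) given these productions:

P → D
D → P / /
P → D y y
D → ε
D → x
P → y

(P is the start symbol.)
To compute FOLLOW(D), find every occurrence of D on a right-hand side N → α D β: add FIRST(β) \ {ε}, and if β is empty or nullable also add FOLLOW(N). Iterate to a fixed point.

In P → D: D is at the end, add FOLLOW(P)
In P → D y y: D is followed by y y, add FIRST(y y) \ {ε} = { 'y' }

The FOLLOW sets referred to above (computed the same way, to a fixed point):
  FOLLOW(P) = { $, '/' }

Taking the union: FOLLOW(D) = { $, '/', 'y' }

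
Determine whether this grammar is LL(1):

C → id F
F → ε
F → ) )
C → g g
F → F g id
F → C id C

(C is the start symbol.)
No. Predict set conflict for F: { 'g', 'id' }

A grammar is LL(1) if for each non-terminal N with multiple productions, the predict sets of those productions are pairwise disjoint, where PREDICT(N → α) = (FIRST(α) \ {ε}) ∪ (FOLLOW(N) if α ⇒* ε).

Relevant sets:
  FIRST(F) = { ')', 'g', 'id', ε }
  FIRST(C) = { 'g', 'id' }
  FOLLOW(F) = { $, 'g', 'id' }

For C:
  PREDICT(C → id F) = { 'id' }
  PREDICT(C → g g) = { 'g' }
For F:
  PREDICT(F → ε) = { $, 'g', 'id' }
  PREDICT(F → ')' ')') = { ')' }
  PREDICT(F → F g id) = { ')', 'g', 'id' }
  PREDICT(F → C id C) = { 'g', 'id' }

Conflict found: Predict set conflict for F: { 'g', 'id' }
The grammar is NOT LL(1).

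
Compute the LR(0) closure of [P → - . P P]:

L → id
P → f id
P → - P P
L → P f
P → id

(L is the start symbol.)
Start with: [P → - . P P]
  [P → - . P P] has the dot before P: add [P → . f id], [P → . - P P], [P → . id]
No further items can be added.

CLOSURE = { [P → - . P P], [P → . - P P], [P → . f id], [P → . id] }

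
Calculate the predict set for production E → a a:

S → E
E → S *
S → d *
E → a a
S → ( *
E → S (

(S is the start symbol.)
PREDICT(E → a a) = (FIRST(RHS) \ {ε}) ∪ (FOLLOW(E) if ε ∈ FIRST(RHS), i.e. RHS ⇒* ε)
FIRST(a a) = { 'a' }
ε ∉ FIRST(a a), so FOLLOW(E) is not added.
PREDICT(E → a a) = { 'a' }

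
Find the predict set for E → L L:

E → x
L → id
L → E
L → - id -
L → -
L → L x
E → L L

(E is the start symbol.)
{ '-', 'id', 'x' }

PREDICT(E → L L) = (FIRST(RHS) \ {ε}) ∪ (FOLLOW(E) if ε ∈ FIRST(RHS), i.e. RHS ⇒* ε)
FIRST(L) = { '-', 'id', 'x' }
FIRST(L L) = { '-', 'id', 'x' }
ε ∉ FIRST(L L), so FOLLOW(E) is not added.
PREDICT(E → L L) = { '-', 'id', 'x' }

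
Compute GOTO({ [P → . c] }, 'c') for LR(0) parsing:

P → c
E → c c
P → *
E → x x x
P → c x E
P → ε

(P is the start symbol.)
{ [P → c .] }

GOTO(I, 'c') = CLOSURE({ [A → αX.β] : [A → α.Xβ] ∈ I, X = 'c' })

Items with dot before 'c', with the dot advanced:
  [P → . c] → [P → c .]
Closure adds nothing (no advanced item has the dot before a non-terminal).

GOTO = { [P → c .] }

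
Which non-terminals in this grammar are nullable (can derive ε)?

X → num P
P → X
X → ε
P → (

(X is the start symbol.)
ε-productions: X → ε
So X is immediately nullable.
P → X: every symbol on the right is nullable, so P is nullable too.
Every non-terminal is now nullable.
Nullable = { 'P', 'X' }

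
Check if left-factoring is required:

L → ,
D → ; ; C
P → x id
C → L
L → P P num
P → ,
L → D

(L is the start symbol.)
No, left-factoring is not needed

Left-factoring is needed when two productions for the same non-terminal
share a common prefix on the right-hand side.

Productions for L:
  L → ,
  L → P P num
  L → D
Productions for P:
  P → x id
  P → ,

No common prefixes found.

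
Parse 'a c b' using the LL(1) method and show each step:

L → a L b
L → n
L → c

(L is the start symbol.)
Stack is shown with the top on the left.

Stack    Input    Action
------------------------
L $      a c b $  output L → a L b
a L b $  a c b $  match 'a'
L b $    c b $    output L → c
c b $    c b $    match 'c'
b $      b $      match 'b'
$        $        accept

The string is accepted.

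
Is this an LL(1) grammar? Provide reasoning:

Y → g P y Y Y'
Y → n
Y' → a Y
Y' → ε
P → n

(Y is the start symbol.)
No. Predict set conflict for Y': { 'a' }

A grammar is LL(1) if for each non-terminal N with multiple productions, the predict sets of those productions are pairwise disjoint, where PREDICT(N → α) = (FIRST(α) \ {ε}) ∪ (FOLLOW(N) if α ⇒* ε).

Relevant sets:
  FOLLOW(Y') = { $, 'a' }

For Y:
  PREDICT(Y → g P y Y Y') = { 'g' }
  PREDICT(Y → n) = { 'n' }
For Y':
  PREDICT(Y' → a Y) = { 'a' }
  PREDICT(Y' → ε) = { $, 'a' }
P has a single production, so nothing to check there.

Conflict found: Predict set conflict for Y': { 'a' }
The grammar is NOT LL(1).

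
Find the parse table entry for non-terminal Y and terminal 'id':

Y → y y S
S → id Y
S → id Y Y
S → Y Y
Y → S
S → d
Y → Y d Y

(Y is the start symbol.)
To find M[Y, 'id'], we find productions for Y where 'id' is in the predict set (PREDICT(N → α) = (FIRST(α) \ {ε}) ∪ (FOLLOW(N) if α ⇒* ε)).

Relevant sets:
  FIRST(S) = { 'd', 'id', 'y' }
  FIRST(Y) = { 'd', 'id', 'y' }

Y → y y S: PREDICT = { 'y' }
Y → S: PREDICT = { 'd', 'id', 'y' }
  'id' is in predict set, so this production goes in M[Y, 'id']
Y → Y d Y: PREDICT = { 'd', 'id', 'y' }
  'id' is in predict set, so this production goes in M[Y, 'id']

M[Y, 'id'] = Y → S, Y → Y d Y  (a multiply-defined cell — the grammar is not LL(1))

Answer: Y → S, Y → Y d Y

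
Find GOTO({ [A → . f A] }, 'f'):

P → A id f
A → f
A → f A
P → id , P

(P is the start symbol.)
{ [A → . f A], [A → . f], [A → f . A] }

GOTO(I, 'f') = CLOSURE({ [A → αX.β] : [A → α.Xβ] ∈ I, X = 'f' })

Items with dot before 'f', with the dot advanced:
  [A → . f A] → [A → f . A]
Closure of the advanced items:
  [A → f . A] has the dot before A: add [A → . f], [A → . f A]

GOTO = { [A → . f A], [A → . f], [A → f . A] }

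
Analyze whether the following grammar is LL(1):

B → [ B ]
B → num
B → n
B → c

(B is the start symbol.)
For B:
  PREDICT(B → '[' B ']') = { '[' }
  PREDICT(B → num) = { 'num' }
  PREDICT(B → n) = { 'n' }
  PREDICT(B → c) = { 'c' }

All predict sets are disjoint. The grammar IS LL(1).

Answer: Yes, the grammar is LL(1).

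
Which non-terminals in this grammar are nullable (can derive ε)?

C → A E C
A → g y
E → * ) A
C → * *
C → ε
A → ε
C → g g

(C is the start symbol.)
ε-productions: C → ε, A → ε
So C, A are immediately nullable.
No further non-terminal can be added: every production for the remaining non-terminals contains a terminal or a non-nullable non-terminal.
Nullable = { 'A', 'C' }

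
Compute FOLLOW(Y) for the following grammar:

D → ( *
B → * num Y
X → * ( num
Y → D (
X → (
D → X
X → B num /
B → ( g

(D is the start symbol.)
In B → * num Y: Y is at the end, add FOLLOW(B)

The FOLLOW sets referred to above (computed the same way, to a fixed point):
  FOLLOW(B) = { 'num' }

Taking the union: FOLLOW(Y) = { 'num' }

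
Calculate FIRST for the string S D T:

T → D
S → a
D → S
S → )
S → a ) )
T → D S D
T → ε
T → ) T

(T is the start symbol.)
{ ')', 'a' }

FIRST sets of the non-terminals involved (from the grammar, by fixed-point iteration):
  FIRST(S) = { ')', 'a' }

To compute FIRST(S D T), process the symbols left to right:
Symbol S is a non-terminal. Add FIRST(S) \ {ε} = { ')', 'a' }
S is not nullable (ε ∉ FIRST(S)), so stop here.
FIRST(S D T) = { ')', 'a' }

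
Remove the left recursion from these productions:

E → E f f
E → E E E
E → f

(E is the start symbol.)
E is directly left-recursive. The standard transformation for
  A → A α₁ | ... | A α_m | β₁ | ... | β_n
is
  A  → β₁ A' | ... | β_n A'
  A' → α₁ A' | ... | α_m A' | ε

E → f becomes E → f E'
E → E f f becomes E' → f f E'
E → E E E becomes E' → E E E'
Add E' → ε

Resulting grammar:
E → f E'
E' → f f E'
E' → E E E'
E' → ε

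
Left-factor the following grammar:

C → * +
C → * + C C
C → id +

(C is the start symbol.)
C → * + C'
C' → ε
C' → C C
C → id +

Left-factoring transforms A → αβ₁ | αβ₂ into A → αA' and A' → β₁ | β₂
(α is the longest common prefix among the alternatives). Repeat until
no nonterminal has two alternatives with a common prefix.

Round 1: C has alternatives sharing prefix '* +'. Introduce C': C → * + C'
  Add: C' → ε
  Add: C' → C C

No remaining common prefixes — done.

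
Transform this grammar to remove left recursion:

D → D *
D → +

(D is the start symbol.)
D is directly left-recursive. The standard transformation for
  A → A α₁ | ... | A α_m | β₁ | ... | β_n
is
  A  → β₁ A' | ... | β_n A'
  A' → α₁ A' | ... | α_m A' | ε

D → + becomes D → + D'
D → D * becomes D' → * D'
Add D' → ε

Resulting grammar:
D → + D'
D' → * D'
D' → ε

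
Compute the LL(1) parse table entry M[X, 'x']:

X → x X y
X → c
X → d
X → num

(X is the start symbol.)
X → x X y

To find M[X, 'x'], we find productions for X where 'x' is in the predict set (PREDICT(N → α) = (FIRST(α) \ {ε}) ∪ (FOLLOW(N) if α ⇒* ε)).

X → x X y: PREDICT = { 'x' }
  'x' is in predict set, so this production goes in M[X, 'x']
X → c: PREDICT = { 'c' }
X → d: PREDICT = { 'd' }
X → num: PREDICT = { 'num' }

M[X, 'x'] = X → x X y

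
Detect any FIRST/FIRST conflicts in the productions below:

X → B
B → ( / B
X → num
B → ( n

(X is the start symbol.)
Yes. B → '(' '/' B / B → '(' n on { '(' }

FIRST sets of the non-terminals at (or reachable through a nullable prefix from) the front of some alternative:
  FIRST(B) = { '(' }

Productions for X:
  X → B: FIRST = { '(' }
  X → num: FIRST = { 'num' }
Productions for B:
  B → ( / B: FIRST = { '(' }
  B → ( n: FIRST = { '(' }

Conflict for B: B → ( / B and B → ( n
  Overlap: { '(' }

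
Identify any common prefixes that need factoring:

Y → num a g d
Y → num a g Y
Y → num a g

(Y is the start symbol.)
Left-factoring is needed when two productions for the same non-terminal
share a common prefix on the right-hand side.

Productions for Y:
  Y → num a g d
  Y → num a g Y
  Y → num a g

Found common prefix 'num a g' in productions for Y

Answer: Yes, Y has productions with common prefix 'num a g'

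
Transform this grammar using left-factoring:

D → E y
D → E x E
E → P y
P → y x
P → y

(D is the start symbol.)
D → E D'
D' → y
D' → x E
E → P y
P → y P'
P' → x
P' → ε

Left-factoring transforms A → αβ₁ | αβ₂ into A → αA' and A' → β₁ | β₂
(α is the longest common prefix among the alternatives). Repeat until
no nonterminal has two alternatives with a common prefix.

Round 1: D has alternatives sharing prefix 'E'. Introduce D': D → E D'
  Add: D' → y
  Add: D' → x E

Round 2: P has alternatives sharing prefix 'y'. Introduce P': P → y P'
  Add: P' → x
  Add: P' → ε

No remaining common prefixes — done.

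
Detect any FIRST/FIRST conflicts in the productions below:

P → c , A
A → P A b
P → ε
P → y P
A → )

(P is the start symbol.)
Yes. A → P A b / A → ')' on { ')' }

A FIRST/FIRST conflict occurs when two productions N → α and N → β for the same non-terminal have FIRST(α) ∩ FIRST(β) ≠ ∅ (with ε ∈ FIRST of a nullable right-hand side, so two nullable alternatives also conflict).

FIRST sets of the non-terminals at (or reachable through a nullable prefix from) the front of some alternative:
  FIRST(P) = { 'c', 'y', ε }
  FIRST(A) = { ')', 'c', 'y' }

Productions for P:
  P → c , A: FIRST = { 'c' }
  P → ε: FIRST = { ε }
  P → y P: FIRST = { 'y' }
Productions for A:
  A → P A b: FIRST = { ')', 'c', 'y' }
  A → ): FIRST = { ')' }

Conflict for A: A → P A b and A → )
  Overlap: { ')' }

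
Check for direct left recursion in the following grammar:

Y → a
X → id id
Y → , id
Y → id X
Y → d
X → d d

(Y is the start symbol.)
Direct left recursion occurs when N → N α for some non-terminal N (the right-hand side begins with the left-hand side itself).

Y → a: starts with a
X → id id: starts with id
Y → , id: starts with ','
Y → id X: starts with id
Y → d: starts with d
X → d d: starts with d

No direct left recursion found.

Answer: No direct left recursion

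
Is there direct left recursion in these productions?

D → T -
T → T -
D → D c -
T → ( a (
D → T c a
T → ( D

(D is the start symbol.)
Yes, T, D are left-recursive

D → T -: starts with T
T → T -: LEFT RECURSIVE (starts with T)
D → D c -: LEFT RECURSIVE (starts with D)
T → ( a (: starts with '('
D → T c a: starts with T
T → ( D: starts with '('

The grammar has direct left recursion on: T, D.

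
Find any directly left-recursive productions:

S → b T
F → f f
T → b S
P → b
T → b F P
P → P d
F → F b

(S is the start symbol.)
Yes, P, F are left-recursive

S → b T: starts with b
F → f f: starts with f
T → b S: starts with b
P → b: starts with b
T → b F P: starts with b
P → P d: LEFT RECURSIVE (starts with P)
F → F b: LEFT RECURSIVE (starts with F)

The grammar has direct left recursion on: P, F.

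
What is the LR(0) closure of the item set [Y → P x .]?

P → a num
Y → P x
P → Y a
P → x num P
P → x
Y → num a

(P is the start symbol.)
Start with: [Y → P x .]
The dot is at the end, so nothing is added.

CLOSURE = { [Y → P x .] }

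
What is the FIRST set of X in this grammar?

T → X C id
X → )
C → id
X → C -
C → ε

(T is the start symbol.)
To compute FIRST(X), examine every production with X on the left-hand side, reading each right-hand side left to right until a non-nullable symbol is reached.

FIRST sets of the other non-terminals involved (by the same procedure, iterated to a fixed point):
  FIRST(C) = { 'id', ε }

From X → ):
  - ')' is a terminal: add ')' and stop
From X → C -:
  - C is a non-terminal: add FIRST(C) \ {ε} = { 'id' }
    C is nullable, so continue to the next symbol
  - '-' is a terminal: add '-' and stop

Collecting: FIRST(X) = { ')', '-', 'id' }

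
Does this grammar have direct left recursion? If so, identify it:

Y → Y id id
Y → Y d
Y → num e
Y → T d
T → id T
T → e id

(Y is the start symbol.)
Direct left recursion occurs when N → N α for some non-terminal N (the right-hand side begins with the left-hand side itself).

Y → Y id id: LEFT RECURSIVE (starts with Y)
Y → Y d: LEFT RECURSIVE (starts with Y)
Y → num e: starts with num
Y → T d: starts with T
T → id T: starts with id
T → e id: starts with e

The grammar has direct left recursion on: Y.

Answer: Yes, Y is left-recursive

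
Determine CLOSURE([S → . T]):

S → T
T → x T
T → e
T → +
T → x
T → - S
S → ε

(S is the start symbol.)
{ [S → . T], [T → . +], [T → . - S], [T → . e], [T → . x T], [T → . x] }

To compute CLOSURE, for each item [A → α.Bβ] where B is a non-terminal, add [B → .γ] for all productions B → γ; repeat for the newly added items until nothing changes.

Start with: [S → . T]
  [S → . T] has the dot before T: add [T → . x T], [T → . e], [T → . +], [T → . x], [T → . - S]
No further items can be added.

CLOSURE = { [S → . T], [T → . +], [T → . - S], [T → . e], [T → . x T], [T → . x] }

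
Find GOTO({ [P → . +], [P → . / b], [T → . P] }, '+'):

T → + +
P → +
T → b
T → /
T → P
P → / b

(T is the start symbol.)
GOTO(I, '+') = CLOSURE({ [A → αX.β] : [A → α.Xβ] ∈ I, X = '+' })

Items with dot before '+', with the dot advanced:
  [P → . +] → [P → + .]
Closure adds nothing (no advanced item has the dot before a non-terminal).

GOTO = { [P → + .] }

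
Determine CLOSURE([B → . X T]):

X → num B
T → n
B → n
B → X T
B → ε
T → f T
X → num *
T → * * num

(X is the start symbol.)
{ [B → . X T], [X → . num *], [X → . num B] }

To compute CLOSURE, for each item [A → α.Bβ] where B is a non-terminal, add [B → .γ] for all productions B → γ; repeat for the newly added items until nothing changes.

Start with: [B → . X T]
  [B → . X T] has the dot before X: add [X → . num B], [X → . num *]
No further items can be added.

CLOSURE = { [B → . X T], [X → . num *], [X → . num B] }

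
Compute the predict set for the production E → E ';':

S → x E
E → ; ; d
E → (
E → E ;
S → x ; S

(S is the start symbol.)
{ '(', ';' }

PREDICT(E → E ';') = (FIRST(RHS) \ {ε}) ∪ (FOLLOW(E) if ε ∈ FIRST(RHS), i.e. RHS ⇒* ε)
FIRST(E) = { '(', ';' }
FIRST(E ';') = { '(', ';' }
ε ∉ FIRST(E ';'), so FOLLOW(E) is not added.
PREDICT(E → E ';') = { '(', ';' }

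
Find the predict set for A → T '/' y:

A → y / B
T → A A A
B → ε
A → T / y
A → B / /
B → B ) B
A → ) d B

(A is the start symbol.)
{ ')', '/', 'y' }

PREDICT(A → T '/' y) = (FIRST(RHS) \ {ε}) ∪ (FOLLOW(A) if ε ∈ FIRST(RHS), i.e. RHS ⇒* ε)
FIRST(T) = { ')', '/', 'y' }
FIRST(T '/' y) = { ')', '/', 'y' }
ε ∉ FIRST(T '/' y), so FOLLOW(A) is not added.
PREDICT(A → T '/' y) = { ')', '/', 'y' }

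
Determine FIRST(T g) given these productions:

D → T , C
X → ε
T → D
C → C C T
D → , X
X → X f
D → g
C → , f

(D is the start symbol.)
FIRST sets of the non-terminals involved (from the grammar, by fixed-point iteration):
  FIRST(T) = { ',', 'g' }

To compute FIRST(T g), process the symbols left to right:
Symbol T is a non-terminal. Add FIRST(T) \ {ε} = { ',', 'g' }
T is not nullable (ε ∉ FIRST(T)), so stop here.
FIRST(T g) = { ',', 'g' }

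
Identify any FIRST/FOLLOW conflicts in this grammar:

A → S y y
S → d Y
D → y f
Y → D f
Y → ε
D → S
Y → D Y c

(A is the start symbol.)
A FIRST/FOLLOW conflict occurs when a non-terminal N has a nullable alternative N → β (β ⇒* ε) and another alternative N → α with FIRST(α) ∩ FOLLOW(N) ≠ ∅: on such a lookahead the parser cannot decide between expanding α and letting N vanish via β.

Nullable non-terminals: Y.
FIRST sets used below: FIRST(D) = { 'd', 'y' }

Y: nullable alternative(s) Y → ε; FOLLOW(Y) = { 'c', 'd', 'f', 'y' }
  Y → D f: FIRST \ {ε} = { 'd', 'y' } — overlaps FOLLOW(Y) on { 'd', 'y' }: CONFLICT
  Y → ε: FIRST \ {ε} = { } — this is the only nullable alternative, skip
  Y → D Y c: FIRST \ {ε} = { 'd', 'y' } — overlaps FOLLOW(Y) on { 'd', 'y' }: CONFLICT

A, D, S have no nullable alternative, so no FIRST/FOLLOW check is needed there.

So the grammar has 2 FIRST/FOLLOW conflicts (marked CONFLICT above).

Answer: Yes. Y → D f with FOLLOW(Y) on { 'd', 'y' }; Y → D Y c with FOLLOW(Y) on { 'd', 'y' }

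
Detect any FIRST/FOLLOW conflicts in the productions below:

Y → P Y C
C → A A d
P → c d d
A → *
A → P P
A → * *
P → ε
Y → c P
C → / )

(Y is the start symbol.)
Yes. P → c d d with FOLLOW(P) on { 'c' }; A → '*' with FOLLOW(A) on { '*' }; A → '*' '*' with FOLLOW(A) on { '*' }

A FIRST/FOLLOW conflict occurs when a non-terminal N has a nullable alternative N → β (β ⇒* ε) and another alternative N → α with FIRST(α) ∩ FOLLOW(N) ≠ ∅: on such a lookahead the parser cannot decide between expanding α and letting N vanish via β.

Nullable non-terminals: A, P.
FIRST sets used below: FIRST(P) = { 'c', ε }

A: nullable alternative(s) A → P P; FOLLOW(A) = { '*', 'c', 'd' }
  A → *: FIRST \ {ε} = { '*' } — overlaps FOLLOW(A) on { '*' }: CONFLICT
  A → P P: FIRST \ {ε} = { 'c' } — this is the only nullable alternative, skip
  A → * *: FIRST \ {ε} = { '*' } — overlaps FOLLOW(A) on { '*' }: CONFLICT

P: nullable alternative(s) P → ε; FOLLOW(P) = { $, '*', '/', 'c', 'd' }
  P → c d d: FIRST \ {ε} = { 'c' } — overlaps FOLLOW(P) on { 'c' }: CONFLICT
  P → ε: FIRST \ {ε} = { } — this is the only nullable alternative, skip

C, Y have no nullable alternative, so no FIRST/FOLLOW check is needed there.

So the grammar has 3 FIRST/FOLLOW conflicts (marked CONFLICT above).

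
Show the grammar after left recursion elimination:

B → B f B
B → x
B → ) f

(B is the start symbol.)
B is directly left-recursive. The standard transformation for
  A → A α₁ | ... | A α_m | β₁ | ... | β_n
is
  A  → β₁ A' | ... | β_n A'
  A' → α₁ A' | ... | α_m A' | ε

B → x becomes B → x B'
B → ) f becomes B → ) f B'
B → B f B becomes B' → f B B'
Add B' → ε

Resulting grammar:
B → x B'
B → ) f B'
B' → f B B'
B' → ε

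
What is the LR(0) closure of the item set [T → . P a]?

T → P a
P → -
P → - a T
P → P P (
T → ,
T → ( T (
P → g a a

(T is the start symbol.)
To compute CLOSURE, for each item [A → α.Bβ] where B is a non-terminal, add [B → .γ] for all productions B → γ; repeat for the newly added items until nothing changes.

Start with: [T → . P a]
  [T → . P a] has the dot before P: add [P → . -], [P → . - a T], [P → . P P (], [P → . g a a]
No further items can be added.

CLOSURE = { [P → . - a T], [P → . -], [P → . P P (], [P → . g a a], [T → . P a] }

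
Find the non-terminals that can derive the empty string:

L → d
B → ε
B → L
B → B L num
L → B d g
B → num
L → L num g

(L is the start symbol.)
A non-terminal is nullable if it can derive ε (the empty string): either it has an ε-production, or it has a production whose right-hand side consists entirely of nullable non-terminals.

ε-productions: B → ε
So B is immediately nullable.
No further non-terminal can be added: every production for the remaining non-terminals contains a terminal or a non-nullable non-terminal.
Nullable = { 'B' }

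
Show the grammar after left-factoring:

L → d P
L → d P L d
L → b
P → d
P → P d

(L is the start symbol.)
Left-factoring transforms A → αβ₁ | αβ₂ into A → αA' and A' → β₁ | β₂
(α is the longest common prefix among the alternatives). Repeat until
no nonterminal has two alternatives with a common prefix.

Round 1: L has alternatives sharing prefix 'd P'. Introduce L': L → d P L'
  Add: L' → ε
  Add: L' → L d

No remaining common prefixes — done.

Resulting grammar:
L → d P L'
L' → ε
L' → L d
L → b
P → d
P → P d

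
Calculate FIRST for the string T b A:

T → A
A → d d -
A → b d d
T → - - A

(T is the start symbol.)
{ '-', 'b', 'd' }

FIRST sets of the non-terminals involved (from the grammar, by fixed-point iteration):
  FIRST(T) = { '-', 'b', 'd' }

To compute FIRST(T b A), process the symbols left to right:
Symbol T is a non-terminal. Add FIRST(T) \ {ε} = { '-', 'b', 'd' }
T is not nullable (ε ∉ FIRST(T)), so stop here.
FIRST(T b A) = { '-', 'b', 'd' }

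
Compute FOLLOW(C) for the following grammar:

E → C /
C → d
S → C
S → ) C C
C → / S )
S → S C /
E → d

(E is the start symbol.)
To compute FOLLOW(C), find every occurrence of C on a right-hand side N → α C β: add FIRST(β) \ {ε}, and if β is empty or nullable also add FOLLOW(N). Iterate to a fixed point.

In E → C /: C is followed by '/', add FIRST('/') \ {ε} = { '/' }
In S → C: C is at the end, add FOLLOW(S)
In S → ) C C: C is followed by C, add FIRST(C) \ {ε} = { '/', 'd' }
In S → ) C C: C is at the end, add FOLLOW(S)
In S → S C /: C is followed by '/', add FIRST('/') \ {ε} = { '/' }

The FOLLOW sets referred to above (computed the same way, to a fixed point):
  FOLLOW(S) = { ')', '/', 'd' }

Taking the union: FOLLOW(C) = { ')', '/', 'd' }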